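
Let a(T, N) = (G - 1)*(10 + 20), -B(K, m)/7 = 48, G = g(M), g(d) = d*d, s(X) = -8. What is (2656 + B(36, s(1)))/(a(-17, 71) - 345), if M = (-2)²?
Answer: 464/21 ≈ 22.095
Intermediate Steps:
M = 4
g(d) = d²
G = 16 (G = 4² = 16)
B(K, m) = -336 (B(K, m) = -7*48 = -336)
a(T, N) = 450 (a(T, N) = (16 - 1)*(10 + 20) = 15*30 = 450)
(2656 + B(36, s(1)))/(a(-17, 71) - 345) = (2656 - 336)/(450 - 345) = 2320/105 = 2320*(1/105) = 464/21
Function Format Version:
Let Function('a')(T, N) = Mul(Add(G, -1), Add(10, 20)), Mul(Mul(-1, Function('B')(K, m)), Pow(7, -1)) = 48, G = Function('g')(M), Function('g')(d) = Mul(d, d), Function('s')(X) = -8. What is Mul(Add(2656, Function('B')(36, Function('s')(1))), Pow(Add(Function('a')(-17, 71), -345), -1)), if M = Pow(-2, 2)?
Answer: Rational(464, 21) ≈ 22.095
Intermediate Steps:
M = 4
Function('g')(d) = Pow(d, 2)
G = 16 (G = Pow(4, 2) = 16)
Function('B')(K, m) = -336 (Function('B')(K, m) = Mul(-7, 48) = -336)
Function('a')(T, N) = 450 (Function('a')(T, N) = Mul(Add(16, -1), Add(10, 20)) = Mul(15, 30) = 450)
Mul(Add(2656, Function('B')(36, Function('s')(1))), Pow(Add(Function('a')(-17, 71), -345), -1)) = Mul(Add(2656, -336), Pow(Add(450, -345), -1)) = Mul(2320, Pow(105, -1)) = Mul(2320, Rational(1, 105)) = Rational(464, 21)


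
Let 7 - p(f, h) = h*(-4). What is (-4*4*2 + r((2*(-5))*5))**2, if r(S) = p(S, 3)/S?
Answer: 2621161/2500 ≈ 1048.5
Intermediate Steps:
p(f, h) = 7 + 4*h (p(f, h) = 7 - h*(-4) = 7 - (-4)*h = 7 + 4*h)
r(S) = 19/S (r(S) = (7 + 4*3)/S = (7 + 12)/S = 19/S)
(-4*4*2 + r((2*(-5))*5))**2 = (-4*4*2 + 19/(((2*(-5))*5)))**2 = (-16*2 + 19/((-10*5)))**2 = (-32 + 19/(-50))**2 = (-32 + 19*(-1/50))**2 = (-32 - 19/50)**2 = (-1619/50)**2 = 2621161/2500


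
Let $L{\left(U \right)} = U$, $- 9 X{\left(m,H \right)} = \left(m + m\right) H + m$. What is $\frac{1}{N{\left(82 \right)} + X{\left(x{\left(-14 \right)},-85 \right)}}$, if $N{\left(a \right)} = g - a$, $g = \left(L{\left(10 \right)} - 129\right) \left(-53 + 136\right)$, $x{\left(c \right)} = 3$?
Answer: $- \frac{3}{29708} \approx -0.00010098$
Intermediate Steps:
$X{\left(m,H \right)} = - \frac{m}{9} - \frac{2 H m}{9}$ ($X{\left(m,H \right)} = - \frac{\left(m + m\right) H + m}{9} = - \frac{2 m H + m}{9} = - \frac{2 H m + m}{9} = - \frac{m + 2 H m}{9} = - \frac{m}{9} - \frac{2 H m}{9}$)
$g = -9877$ ($g = \left(10 - 129\right) \left(-53 + 136\right) = \left(-119\right) 83 = -9877$)
$N{\left(a \right)} = -9877 - a$
$\frac{1}{N{\left(82 \right)} + X{\left(x{\left(-14 \right)},-85 \right)}} = \frac{1}{\left(-9877 - 82\right) - \frac{1 + 2 \left(-85\right)}{3}} = \frac{1}{\left(-9877 - 82\right) - \frac{1 - 170}{3}} = \frac{1}{-9959 - \frac{1}{3} \left(-169\right)} = \frac{1}{-9959 + \frac{169}{3}} = \frac{1}{- \frac{29708}{3}} = - \frac{3}{29708}$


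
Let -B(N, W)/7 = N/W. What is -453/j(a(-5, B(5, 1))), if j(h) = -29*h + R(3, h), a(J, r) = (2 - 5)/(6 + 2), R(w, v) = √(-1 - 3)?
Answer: -315288/7825 + 57984*I/7825 ≈ -40.292 + 7.4101*I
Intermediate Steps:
B(N, W) = -7*N/W
R(w, v) = 2*I (R(w, v) = √(-4) = 2*I)
a(J, r) = -3/8
j(h) = -29*h + 2*I
-453/j(a(-5, B(5, 1))) = -453/(-29*(-3/8) + 2*I) = -453*64*(87/8 - 2*I)/7825 = -28992*(87/8 - 2*I)/7825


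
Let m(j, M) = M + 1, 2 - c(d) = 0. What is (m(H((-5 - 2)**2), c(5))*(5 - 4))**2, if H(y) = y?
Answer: 9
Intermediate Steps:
c(d) = 2 (c(d) = 2 - 1*0 = 2 + 0 = 2)
m(j, M) = 1 + M
(m(H((-5 - 2)**2), c(5))*(5 - 4))**2 = ((1 + 2)*(5 - 4))**2 = (3*1)**2 = 3**2 = 9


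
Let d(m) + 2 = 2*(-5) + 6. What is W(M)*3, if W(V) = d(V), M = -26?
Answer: -18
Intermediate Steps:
d(m) = -6 (d(m) = -2 + (2*(-5) + 6) = -2 + (-10 + 6) = -2 - 4 = -6)
W(V) = -6
W(M)*3 = -6*3 = -18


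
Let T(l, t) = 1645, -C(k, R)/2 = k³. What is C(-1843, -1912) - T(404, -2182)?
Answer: 12520046569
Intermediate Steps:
C(k, R) = -2*k³
C(-1843, -1912) - T(404, -2182) = -2*(-1843)³ - 1*1645 = -2*(-6260024107) - 1645 = 12520048214 - 1645 = 12520046569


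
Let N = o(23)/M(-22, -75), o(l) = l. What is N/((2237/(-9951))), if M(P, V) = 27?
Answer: -76291/20133 ≈ -3.7894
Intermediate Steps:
N = 23/27 ≈ 0.85185
N/((2237/(-9951))) = 23/(27*((2237/(-9951)))) = 23/(27*((2237*(-1/9951)))) = 23/(27*(-2237/9951)) = (23/27)*(-9951/2237) = -76291/20133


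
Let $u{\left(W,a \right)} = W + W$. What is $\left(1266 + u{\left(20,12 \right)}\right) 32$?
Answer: $41792$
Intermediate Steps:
$u{\left(W,a \right)} = 2 W$
$\left(1266 + u{\left(20,12 \right)}\right) 32 = \left(1266 + 2 \cdot 20\right) 32 = \left(1266 + 40\right) 32 = 1306 \cdot 32 = 41792$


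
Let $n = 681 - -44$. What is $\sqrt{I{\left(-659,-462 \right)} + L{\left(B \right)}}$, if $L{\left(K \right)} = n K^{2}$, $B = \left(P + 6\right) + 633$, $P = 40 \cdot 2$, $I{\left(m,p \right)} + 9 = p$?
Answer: $\sqrt{374796254} \approx 19360.0$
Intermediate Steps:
$I{\left(m,p \right)} = -9 + p$
$P = 80$
$n = 725$ ($n = 681 + 44 = 725$)
$B = 719$ ($B = \left(80 + 6\right) + 633 = 86 + 633 = 719$)
$L{\left(K \right)} = 725 K^{2}$
$\sqrt{I{\left(-659,-462 \right)} + L{\left(B \right)}} = \sqrt{\left(-9 - 462\right) + 725 \cdot 719^{2}} = \sqrt{-471 + 725 \cdot 516961} = \sqrt{-471 + 374796725} = \sqrt{374796254}$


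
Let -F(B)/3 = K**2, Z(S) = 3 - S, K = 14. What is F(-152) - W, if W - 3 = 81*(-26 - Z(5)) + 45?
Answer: 1308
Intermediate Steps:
F(B) = -588 (F(B) = -3*14**2 = -3*196 = -588)
W = -1896 (W = 3 + (81*(-26 - (3 - 1*5)) + 45) = 3 + (81*(-26 - (3 - 5)) + 45) = 3 + (81*(-26 - 1*(-2)) + 45) = 3 + (81*(-26 + 2) + 45) = 3 + (81*(-24) + 45) = 3 + (-1944 + 45) = 3 - 1899 = -1896)
F(-152) - W = -588 - 1*(-1896) = -588 + 1896 = 1308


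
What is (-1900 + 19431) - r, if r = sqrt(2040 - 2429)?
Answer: 17531 - I*sqrt(389) ≈ 17531.0 - 19.723*I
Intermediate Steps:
r = I*sqrt(389) (r = sqrt(-389) = I*sqrt(389) ≈ 19.723*I)
(-1900 + 19431) - r = (-1900 + 19431) - I*sqrt(389) = 17531 - I*sqrt(389)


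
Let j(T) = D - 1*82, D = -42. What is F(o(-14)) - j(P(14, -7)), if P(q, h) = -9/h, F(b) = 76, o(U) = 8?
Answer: 200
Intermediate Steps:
j(T) = -124 (j(T) = -42 - 1*82 = -42 - 82 = -124)
F(o(-14)) - j(P(14, -7)) = 76 - 1*(-124) = 76 + 124 = 200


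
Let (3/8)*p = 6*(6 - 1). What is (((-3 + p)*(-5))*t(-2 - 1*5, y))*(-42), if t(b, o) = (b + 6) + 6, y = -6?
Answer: 80850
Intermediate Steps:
p = 80 (p = 8*(6*(6 - 1))/3 = 8*(6*5)/3 = (8/3)*30 = 80)
t(b, o) = 12 + b (t(b, o) = (6 + b) + 6 = 12 + b)
(((-3 + p)*(-5))*t(-2 - 1*5, y))*(-42) = (((-3 + 80)*(-5))*(12 + (-2 - 1*5)))*(-42) = ((77*(-5))*(12 + (-2 - 5)))*(-42) = -385*(12 - 7)*(-42) = -385*5*(-42) = -1925*(-42) = 80850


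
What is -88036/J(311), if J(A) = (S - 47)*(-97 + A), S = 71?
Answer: -22009/1284 ≈ -17.141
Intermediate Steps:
J(A) = -2328 + 24*A (J(A) = (71 - 47)*(-97 + A) = 24*(-97 + A) = -2328 + 24*A)
-88036/J(311) = -88036/(-2328 + 24*311) = -88036/(-2328 + 7464) = -88036/5136 = -88036*1/5136 = -22009/1284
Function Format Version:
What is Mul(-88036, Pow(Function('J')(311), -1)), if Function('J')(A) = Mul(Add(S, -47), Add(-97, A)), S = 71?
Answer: Rational(-22009, 1284) ≈ -17.141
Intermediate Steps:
Function('J')(A) = Add(-2328, Mul(24, A)) (Function('J')(A) = Mul(Add(71, -47), Add(-97, A)) = Mul(24, Add(-97, A)) = Add(-2328, Mul(24, A)))
Mul(-88036, Pow(Function('J')(311), -1)) = Mul(-88036, Pow(Add(-2328, Mul(24, 311)), -1)) = Mul(-88036, Pow(Add(-2328, 7464), -1)) = Mul(-88036, Pow(5136, -1)) = Mul(-88036, Rational(1, 5136)) = Rational(-22009, 1284)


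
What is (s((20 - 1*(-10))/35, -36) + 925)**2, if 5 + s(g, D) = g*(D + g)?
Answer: 1901308816/2401 ≈ 7.9188e+5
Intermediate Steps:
s(g, D) = -5 + g*(D + g)
(s((20 - 1*(-10))/35, -36) + 925)**2 = ((-5 + ((20 - 1*(-10))/35)**2 - 36*(20 - 1*(-10))/35) + 925)**2 = ((-5 + ((20 + 10)*(1/35))**2 - 36*(20 + 10)/35) + 925)**2 = ((-5 + (30*(1/35))**2 - 1080/35) + 925)**2 = ((-5 + (6/7)**2 - 36*6/7) + 925)**2 = ((-5 + 36/49 - 216/7) + 925)**2 = (-1721/49 + 925)**2 = (43604/49)**2 = 1901308816/2401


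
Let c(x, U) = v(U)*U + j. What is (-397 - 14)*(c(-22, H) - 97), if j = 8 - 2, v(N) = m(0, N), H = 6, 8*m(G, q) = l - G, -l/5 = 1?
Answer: 155769/4 ≈ 38942.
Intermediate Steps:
l = -5 (l = -5*1 = -5)
m(G, q) = -5/8 - G/8 (m(G, q) = (-5 - G)/8 = -5/8 - G/8)
v(N) = -5/8 (v(N) = -5/8 - ⅛*0 = -5/8 + 0 = -5/8)
j = 6
c(x, U) = 6 - 5*U/8 (c(x, U) = -5*U/8 + 6 = 6 - 5*U/8)
(-397 - 14)*(c(-22, H) - 97) = (-397 - 14)*((6 - 5/8*6) - 97) = -411*((6 - 15/4) - 97) = -411*(9/4 - 97) = -411*(-379/4) = 155769/4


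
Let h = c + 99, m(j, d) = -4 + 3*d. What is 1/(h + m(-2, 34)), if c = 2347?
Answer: 1/2544 ≈ 0.00039308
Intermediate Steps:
h = 2446 (h = 2347 + 99 = 2446)
1/(h + m(-2, 34)) = 1/(2446 + (-4 + 3*34)) = 1/(2446 + (-4 + 102)) = 1/(2446 + 98) = 1/2544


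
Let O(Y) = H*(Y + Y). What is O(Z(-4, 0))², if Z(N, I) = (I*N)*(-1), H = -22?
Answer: 0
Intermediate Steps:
Z(N, I) = -I*N
O(Y) = -44*Y (O(Y) = -22*(Y + Y) = -44*Y)
O(Z(-4, 0))² = (-(-44)*0*(-4))² = (-44*0)² = 0² = 0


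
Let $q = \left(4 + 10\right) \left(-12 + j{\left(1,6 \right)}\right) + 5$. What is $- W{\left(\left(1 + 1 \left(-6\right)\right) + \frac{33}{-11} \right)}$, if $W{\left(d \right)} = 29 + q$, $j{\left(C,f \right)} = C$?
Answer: $120$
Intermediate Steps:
$q = -149$ ($q = \left(4 + 10\right) \left(-12 + 1\right) + 5 = 14 \left(-11\right) + 5 = -154 + 5 = -149$)
$W{\left(d \right)} = -120$ ($W{\left(d \right)} = 29 - 149 = -120$)
$- W{\left(\left(1 + 1 \left(-6\right)\right) + \frac{33}{-11} \right)} = \left(-1\right) \left(-120\right) = 120$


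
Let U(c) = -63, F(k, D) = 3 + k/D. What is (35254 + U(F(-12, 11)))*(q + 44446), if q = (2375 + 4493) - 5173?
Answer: 1623747931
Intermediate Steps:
q = 1695 (q = 6868 - 5173 = 1695)
(35254 + U(F(-12, 11)))*(q + 44446) = (35254 - 63)*(1695 + 44446) = 35191*46141 = 1623747931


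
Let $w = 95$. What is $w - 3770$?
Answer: $-3675$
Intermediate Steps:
$w - 3770 = 95 - 3770 = -3675$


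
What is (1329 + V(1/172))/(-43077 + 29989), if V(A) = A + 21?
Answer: -232201/2251136 ≈ -0.10315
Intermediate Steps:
V(A) = 21 + A
(1329 + V(1/172))/(-43077 + 29989) = (1329 + (21 + 1/172))/(-43077 + 29989) = (1329 + (21 + 1/172))/(-13088) = (1329 + 3613/172)*(-1/13088) = (232201/172)*(-1/13088) = -232201/2251136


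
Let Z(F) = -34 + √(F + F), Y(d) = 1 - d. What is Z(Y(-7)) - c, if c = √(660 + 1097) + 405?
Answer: -435 - √1757 ≈ -476.92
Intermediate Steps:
Z(F) = -34 + √2*√F (Z(F) = -34 + √(2*F) = -34 + √2*√F)
c = 405 + √1757 (c = √1757 + 405 = 405 + √1757 ≈ 446.92)
Z(Y(-7)) - c = (-34 + √2*√(1 - 1*(-7))) - (405 + √1757) = (-34 + √2*√(1 + 7)) + (-405 - √1757) = (-34 + √2*√8) + (-405 - √1757) = (-34 + √2*(2*√2)) + (-405 - √1757) = (-34 + 4) + (-405 - √1757) = -30 + (-405 - √1757) = -435 - √1757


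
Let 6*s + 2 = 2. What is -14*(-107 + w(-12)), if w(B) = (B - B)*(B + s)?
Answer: 1498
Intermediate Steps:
s = 0 (s = -⅓ + (⅙)*2 = -⅓ + ⅓ = 0)
w(B) = 0 (w(B) = (B - B)*(B + 0) = 0*B = 0)
-14*(-107 + w(-12)) = -14*(-107 + 0) = -14*(-107) = 1498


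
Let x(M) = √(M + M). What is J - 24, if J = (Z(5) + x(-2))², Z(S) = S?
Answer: -3 + 20*I ≈ -3.0 + 20.0*I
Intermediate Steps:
x(M) = √2*√M (x(M) = √(2*M) = √2*√M)
J = (5 + 2*I)² (J = (5 + √2*√(-2))² = (5 + √2*(I*√2))² = (5 + 2*I)² ≈ 21.0 + 20.0*I)
J - 24 = (21 + 20*I) - 24 = -3 + 20*I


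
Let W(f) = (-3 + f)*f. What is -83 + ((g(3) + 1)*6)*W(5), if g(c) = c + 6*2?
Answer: 877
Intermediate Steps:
g(c) = 12 + c (g(c) = c + 12 = 12 + c)
W(f) = f*(-3 + f)
-83 + ((g(3) + 1)*6)*W(5) = -83 + (((12 + 3) + 1)*6)*(5*(-3 + 5)) = -83 + ((15 + 1)*6)*(5*2) = -83 + (16*6)*10 = -83 + 96*10 = -83 + 960 = 877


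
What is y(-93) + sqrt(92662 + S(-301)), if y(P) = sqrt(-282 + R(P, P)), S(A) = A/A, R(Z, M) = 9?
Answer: sqrt(92663) + I*sqrt(273) ≈ 304.41 + 16.523*I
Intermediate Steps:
S(A) = 1
y(P) = I*sqrt(273) (y(P) = sqrt(-282 + 9) = sqrt(-273) = I*sqrt(273))
y(-93) + sqrt(92662 + S(-301)) = I*sqrt(273) + sqrt(92662 + 1) = I*sqrt(273) + sqrt(92663) = sqrt(92663) + I*sqrt(273)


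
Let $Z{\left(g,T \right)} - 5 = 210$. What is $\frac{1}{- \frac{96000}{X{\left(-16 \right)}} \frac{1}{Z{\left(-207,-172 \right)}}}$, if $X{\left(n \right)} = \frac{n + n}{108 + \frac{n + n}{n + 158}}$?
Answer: $\frac{3053}{4591200} \approx 0.00066497$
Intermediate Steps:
$Z{\left(g,T \right)} = 215$ ($Z{\left(g,T \right)} = 5 + 210 = 215$)
$X{\left(n \right)} = \frac{2 n}{108 + \frac{2 n}{158 + n}}$
$\frac{1}{- \frac{96000}{X{\left(-16 \right)}} \frac{1}{Z{\left(-207,-172 \right)}}} = \frac{1}{- \frac{96000}{\left(-16\right) \frac{1}{8532 + 55 \left(-16\right)} \left(158 - 16\right)} \frac{1}{215}} = \frac{1}{- \frac{96000}{\left(-16\right) \frac{1}{8532 - 880} \cdot 142} \cdot \frac{1}{215}} = \frac{1}{- \frac{96000}{\left(-16\right) \frac{1}{7652} \cdot 142} \cdot \frac{1}{215}} = \frac{1}{- \frac{96000}{- \frac{568}{1913}} \cdot \frac{1}{215}} = \frac{1}{\left(-96000\right) \left(- \frac{1913}{568}\right) \frac{1}{215}} = \frac{1}{\frac{22956000}{71} \cdot \frac{1}{215}} = \frac{1}{\frac{4591200}{3053}} = \frac{3053}{4591200}$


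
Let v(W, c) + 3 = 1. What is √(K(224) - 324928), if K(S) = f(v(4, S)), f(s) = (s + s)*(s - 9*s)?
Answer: 8*I*√5078 ≈ 570.08*I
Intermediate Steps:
v(W, c) = -2 (v(W, c) = -3 + 1 = -2)
f(s) = -16*s² (f(s) = (2*s)*(-8*s) = -16*s²)
K(S) = -64 (K(S) = -16*(-2)² = -16*4 = -64)
√(K(224) - 324928) = √(-64 - 324928) = √(-324992) = 8*I*√5078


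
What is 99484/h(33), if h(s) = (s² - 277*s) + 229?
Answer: -99484/7823 ≈ -12.717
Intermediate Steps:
h(s) = 229 + s² - 277*s
99484/h(33) = 99484/(229 + 33² - 277*33) = 99484/(229 + 1089 - 9141) = 99484/(-7823) = 99484*(-1/7823) = -99484/7823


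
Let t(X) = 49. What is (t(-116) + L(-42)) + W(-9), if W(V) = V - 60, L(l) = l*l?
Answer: 1744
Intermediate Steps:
L(l) = l**2
W(V) = -60 + V
(t(-116) + L(-42)) + W(-9) = (49 + (-42)**2) + (-60 - 9) = (49 + 1764) - 69 = 1813 - 69 = 1744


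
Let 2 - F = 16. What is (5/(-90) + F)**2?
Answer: 64009/324 ≈ 197.56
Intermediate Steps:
F = -14 (F = 2 - 1*16 = 2 - 16 = -14)
(5/(-90) + F)**2 = (5/(-90) - 14)**2 = (5*(-1/90) - 14)**2 = (-1/18 - 14)**2 = (-253/18)**2 = 64009/324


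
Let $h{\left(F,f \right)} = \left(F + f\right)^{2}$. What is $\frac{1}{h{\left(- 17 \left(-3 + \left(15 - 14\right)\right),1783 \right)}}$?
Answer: $\frac{1}{3301489} \approx 3.0289 \cdot 10^{-7}$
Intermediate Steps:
$\frac{1}{h{\left(- 17 \left(-3 + \left(15 - 14\right)\right),1783 \right)}} = \frac{1}{\left(- 17 \left(-3 + \left(15 - 14\right)\right) + 1783\right)^{2}} = \frac{1}{\left(- 17 \left(-3 + 1\right) + 1783\right)^{2}} = \frac{1}{\left(\left(-17\right) \left(-2\right) + 1783\right)^{2}} = \frac{1}{\left(34 + 1783\right)^{2}} = \frac{1}{1817^{2}} = \frac{1}{3301489}$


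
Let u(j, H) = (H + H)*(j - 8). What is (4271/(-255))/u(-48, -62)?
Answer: -4271/1770720 ≈ -0.0024120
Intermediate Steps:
u(j, H) = 2*H*(-8 + j) (u(j, H) = (2*H)*(-8 + j) = 2*H*(-8 + j))
(4271/(-255))/u(-48, -62) = (4271/(-255))/((2*(-62)*(-8 - 48))) = (4271*(-1/255))/((2*(-62)*(-56))) = -4271/255/6944 = -4271/255*1/6944 = -4271/1770720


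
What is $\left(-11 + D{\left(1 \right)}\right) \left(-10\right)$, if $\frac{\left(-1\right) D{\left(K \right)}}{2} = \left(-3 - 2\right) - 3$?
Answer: $-50$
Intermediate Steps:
$D{\left(K \right)} = 16$ ($D{\left(K \right)} = - 2 \left(\left(-3 - 2\right) - 3\right) = - 2 \left(-5 - 3\right) = \left(-2\right) \left(-8\right) = 16$)
$\left(-11 + D{\left(1 \right)}\right) \left(-10\right) = \left(-11 + 16\right) \left(-10\right) = 5 \left(-10\right) = -50$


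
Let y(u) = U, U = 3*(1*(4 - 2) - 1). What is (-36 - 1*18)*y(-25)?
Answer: -162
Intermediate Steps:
U = 3 (U = 3*(1*2 - 1) = 3*(2 - 1) = 3*1 = 3)
y(u) = 3
(-36 - 1*18)*y(-25) = (-36 - 1*18)*3 = (-36 - 18)*3 = -54*3 = -162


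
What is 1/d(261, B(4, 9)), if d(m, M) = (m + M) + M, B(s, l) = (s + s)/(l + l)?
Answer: 9/2357 ≈ 0.0038184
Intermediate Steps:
B(s, l) = s/l (B(s, l) = (2*s)/((2*l)) = (2*s)*(1/(2*l)) = s/l)
d(m, M) = m + 2*M (d(m, M) = (M + m) + M = m + 2*M)
1/d(261, B(4, 9)) = 1/(261 + 2*(4/9)) = 1/(261 + 8/9) = 1/(2357/9) = 9/2357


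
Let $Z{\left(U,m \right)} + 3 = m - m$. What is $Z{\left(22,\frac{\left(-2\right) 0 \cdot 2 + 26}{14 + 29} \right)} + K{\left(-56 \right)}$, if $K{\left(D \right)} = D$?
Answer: $-59$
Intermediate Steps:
$Z{\left(U,m \right)} = -3$ ($Z{\left(U,m \right)} = -3 + \left(m - m\right) = -3 + 0 = -3$)
$Z{\left(22,\frac{\left(-2\right) 0 \cdot 2 + 26}{14 + 29} \right)} + K{\left(-56 \right)} = -3 - 56 = -59$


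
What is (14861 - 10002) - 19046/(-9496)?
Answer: 23080055/4748 ≈ 4861.0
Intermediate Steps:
(14861 - 10002) - 19046/(-9496) = 4859 - 19046*(-1)/9496 = 4859 - 1*(-9523/4748) = 4859 + 9523/4748 = 23080055/4748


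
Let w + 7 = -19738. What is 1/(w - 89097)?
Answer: -1/108842 ≈ -9.1876e-6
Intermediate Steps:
w = -19745 (w = -7 - 19738 = -19745)
1/(w - 89097) = 1/(-19745 - 89097) = 1/(-108842) = -1/108842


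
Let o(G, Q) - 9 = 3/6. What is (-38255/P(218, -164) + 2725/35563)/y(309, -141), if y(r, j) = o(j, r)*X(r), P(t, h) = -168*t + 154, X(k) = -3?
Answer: -41709809/1056114411 ≈ -0.039494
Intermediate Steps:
P(t, h) = 154 - 168*t
o(G, Q) = 19/2 (o(G, Q) = 9 + 3/6 = 9 + 3*(1/6) = 9 + 1/2 = 19/2)
y(r, j) = -57/2 (y(r, j) = (19/2)*(-3) = -57/2)
(-38255/P(218, -164) + 2725/35563)/y(309, -141) = (-38255/(154 - 168*218) + 2725/35563)/(-57/2) = (-38255/(154 - 36624) + 2725*(1/35563))*(-2/57) = (-38255/(-36470) + 2725/35563)*(-2/57) = (-38255*(-1/36470) + 2725/35563)*(-2/57) = (1093/1042 + 2725/35563)*(-2/57) = (41709809/37056646)*(-2/57) = -41709809/1056114411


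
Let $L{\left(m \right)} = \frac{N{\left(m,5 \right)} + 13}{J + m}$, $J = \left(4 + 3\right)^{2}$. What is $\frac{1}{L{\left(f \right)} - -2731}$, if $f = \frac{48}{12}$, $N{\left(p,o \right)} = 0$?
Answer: $\frac{53}{144756} \approx 0.00036613$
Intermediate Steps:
$f = 4$ ($f = 48 \cdot \frac{1}{12} = 4$)
$J = 49$ ($J = 7^{2} = 49$)
$L{\left(m \right)} = \frac{13}{49 + m}$ ($L{\left(m \right)} = \frac{0 + 13}{49 + m} = \frac{13}{49 + m}$)
$\frac{1}{L{\left(f \right)} - -2731} = \frac{1}{\frac{13}{49 + 4} - -2731} = \frac{1}{\frac{13}{53} + 2731} = \frac{1}{\frac{144756}{53}} = \frac{53}{144756}$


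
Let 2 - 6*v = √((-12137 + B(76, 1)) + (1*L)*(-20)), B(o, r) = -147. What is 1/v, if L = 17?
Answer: 3/3157 + 6*I*√789/3157 ≈ 0.00095027 + 0.053384*I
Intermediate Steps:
v = ⅓ - 2*I*√789/3 (v = ⅓ - √((-12137 - 147) + (1*17)*(-20))/6 = ⅓ - √(-12284 + 17*(-20))/6 = ⅓ - √(-12284 - 340)/6 = ⅓ - 2*I*√789/3 ≈ 0.33333 - 18.726*I)
1/v = 1/(⅓ - 2*I*√789/3)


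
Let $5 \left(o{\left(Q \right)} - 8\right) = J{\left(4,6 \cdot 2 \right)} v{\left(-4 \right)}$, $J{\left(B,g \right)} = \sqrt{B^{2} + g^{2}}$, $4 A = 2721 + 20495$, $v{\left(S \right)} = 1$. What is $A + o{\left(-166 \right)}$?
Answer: $5812 + \frac{4 \sqrt{10}}{5} \approx 5814.5$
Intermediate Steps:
$A = 5804$ ($A = \frac{2721 + 20495}{4} = \frac{1}{4} \cdot 23216 = 5804$)
$o{\left(Q \right)} = 8 + \frac{4 \sqrt{10}}{5}$ ($o{\left(Q \right)} = 8 + \frac{\sqrt{4^{2} + \left(6 \cdot 2\right)^{2}} \cdot 1}{5} = 8 + \frac{\sqrt{16 + 12^{2}} \cdot 1}{5} = 8 + \frac{\sqrt{16 + 144} \cdot 1}{5} = 8 + \frac{\sqrt{160} \cdot 1}{5} = 8 + \frac{4 \sqrt{10} \cdot 1}{5} = 8 + \frac{4 \sqrt{10}}{5}$)
$A + o{\left(-166 \right)} = 5804 + \left(8 + \frac{4 \sqrt{10}}{5}\right) = 5812 + \frac{4 \sqrt{10}}{5}$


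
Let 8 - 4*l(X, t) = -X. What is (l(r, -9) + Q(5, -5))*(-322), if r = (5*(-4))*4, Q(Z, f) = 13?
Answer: 1610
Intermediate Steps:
r = -80 (r = -20*4 = -80)
l(X, t) = 2 + X/4 (l(X, t) = 2 - (-1)*X/4 = 2 + X/4)
(l(r, -9) + Q(5, -5))*(-322) = ((2 + (1/4)*(-80)) + 13)*(-322) = ((2 - 20) + 13)*(-322) = (-18 + 13)*(-322) = -5*(-322) = 1610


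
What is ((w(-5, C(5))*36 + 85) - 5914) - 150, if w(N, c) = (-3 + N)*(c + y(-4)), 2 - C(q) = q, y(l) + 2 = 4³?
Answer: -22971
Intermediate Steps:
y(l) = 62 (y(l) = -2 + 4³ = -2 + 64 = 62)
C(q) = 2 - q
w(N, c) = (-3 + N)*(62 + c) (w(N, c) = (-3 + N)*(c + 62) = (-3 + N)*(62 + c))
((w(-5, C(5))*36 + 85) - 5914) - 150 = (((-186 - 3*(2 - 1*5) + 62*(-5) - 5*(2 - 1*5))*36 + 85) - 5914) - 150 = (((-186 - 3*(2 - 5) - 310 - 5*(2 - 5))*36 + 85) - 5914) - 150 = (((-186 - 3*(-3) - 310 - 5*(-3))*36 + 85) - 5914) - 150 = (((-186 + 9 - 310 + 15)*36 + 85) - 5914) - 150 = ((-472*36 + 85) - 5914) - 150 = ((-16992 + 85) - 5914) - 150 = (-16907 - 5914) - 150 = -22821 - 150 = -22971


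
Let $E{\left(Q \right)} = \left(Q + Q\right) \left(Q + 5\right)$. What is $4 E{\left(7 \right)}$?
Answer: $672$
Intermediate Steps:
$E{\left(Q \right)} = 2 Q \left(5 + Q\right)$
$4 E{\left(7 \right)} = 4 \cdot 2 \cdot 7 \left(5 + 7\right) = 4 \cdot 2 \cdot 7 \cdot 12 = 4 \cdot 168 = 672$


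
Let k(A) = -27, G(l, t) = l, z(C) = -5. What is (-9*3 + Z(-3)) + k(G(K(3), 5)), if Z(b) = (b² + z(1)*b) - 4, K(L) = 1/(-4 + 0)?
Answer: -34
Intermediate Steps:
K(L) = -¼ (K(L) = 1/(-4) = -¼)
Z(b) = -4 + b² - 5*b (Z(b) = (b² - 5*b) - 4 = -4 + b² - 5*b)
(-9*3 + Z(-3)) + k(G(K(3), 5)) = (-9*3 + (-4 + (-3)² - 5*(-3))) - 27 = (-27 + (-4 + 9 + 15)) - 27 = (-27 + 20) - 27 = -7 - 27 = -34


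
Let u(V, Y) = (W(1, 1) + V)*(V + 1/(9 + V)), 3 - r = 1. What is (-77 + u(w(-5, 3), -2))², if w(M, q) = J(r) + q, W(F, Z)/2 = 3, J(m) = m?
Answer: 88209/196 ≈ 450.05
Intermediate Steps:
r = 2 (r = 3 - 1*1 = 3 - 1 = 2)
W(F, Z) = 6 (W(F, Z) = 2*3 = 6)
w(M, q) = 2 + q
u(V, Y) = (6 + V)*(V + 1/(9 + V))
(-77 + u(w(-5, 3), -2))² = (-77 + (6 + (2 + 3)³ + 15*(2 + 3)² + 55*(2 + 3))/(9 + (2 + 3)))² = (-77 + (6 + 5³ + 15*5² + 55*5)/(9 + 5))² = (-77 + (6 + 125 + 15*25 + 275)/14)² = (-77 + (6 + 125 + 375 + 275)/14)² = (-77 + (1/14)*781)² = (-77 + 781/14)² = (-297/14)² = 88209/196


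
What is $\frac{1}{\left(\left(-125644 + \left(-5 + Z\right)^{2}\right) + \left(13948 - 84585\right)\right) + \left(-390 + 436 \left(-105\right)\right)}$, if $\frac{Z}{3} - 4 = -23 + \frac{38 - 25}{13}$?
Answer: $- \frac{1}{238970} \approx -4.1846 \cdot 10^{-6}$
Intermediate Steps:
$Z = -54$ ($Z = 12 + 3 \left(-23 + \frac{38 - 25}{13}\right) = 12 + 3 \left(-23 + 13 \cdot \frac{1}{13}\right) = 12 + 3 \left(-23 + 1\right) = 12 + 3 \left(-22\right) = 12 - 66 = -54$)
$\frac{1}{\left(\left(-125644 + \left(-5 + Z\right)^{2}\right) + \left(13948 - 84585\right)\right) + \left(-390 + 436 \left(-105\right)\right)} = \frac{1}{\left(\left(-125644 + \left(-5 - 54\right)^{2}\right) + \left(13948 - 84585\right)\right) + \left(-390 + 436 \left(-105\right)\right)} = \frac{1}{\left(\left(-125644 + \left(-59\right)^{2}\right) + \left(13948 - 84585\right)\right) - 46170} = \frac{1}{\left(\left(-125644 + 3481\right) - 70637\right) - 46170} = \frac{1}{\left(-122163 - 70637\right) - 46170} = \frac{1}{-192800 - 46170} = \frac{1}{-238970} = - \frac{1}{238970}$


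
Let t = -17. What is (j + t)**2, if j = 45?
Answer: 784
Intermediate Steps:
(j + t)**2 = (45 - 17)**2 = 28**2 = 784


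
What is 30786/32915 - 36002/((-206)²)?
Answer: 60714433/698390470 ≈ 0.086935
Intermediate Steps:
30786/32915 - 36002/((-206)²) = 30786*(1/32915) - 36002/42436 = 30786/32915 - 36002*1/42436 = 30786/32915 - 18001/21218 = 60714433/698390470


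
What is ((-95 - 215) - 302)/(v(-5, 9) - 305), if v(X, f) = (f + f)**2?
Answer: -612/19 ≈ -32.211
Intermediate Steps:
v(X, f) = 4*f**2 (v(X, f) = (2*f)**2 = 4*f**2)
((-95 - 215) - 302)/(v(-5, 9) - 305) = ((-95 - 215) - 302)/(4*9**2 - 305) = (-310 - 302)/(4*81 - 305) = -612/(324 - 305) = -612/19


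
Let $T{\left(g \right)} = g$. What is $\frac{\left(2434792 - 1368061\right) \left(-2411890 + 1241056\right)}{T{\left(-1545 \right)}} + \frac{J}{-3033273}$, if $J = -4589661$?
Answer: $\frac{420939065328640643}{520711865} \approx 8.0839 \cdot 10^{8}$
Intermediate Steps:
$\frac{\left(2434792 - 1368061\right) \left(-2411890 + 1241056\right)}{T{\left(-1545 \right)}} + \frac{J}{-3033273} = \frac{\left(2434792 - 1368061\right) \left(-2411890 + 1241056\right)}{-1545} - \frac{4589661}{-3033273} = 1066731 \left(-1170834\right) \left(- \frac{1}{1545}\right) - - \frac{1529887}{1011091} = \left(-1248964923654\right) \left(- \frac{1}{1545}\right) + \frac{1529887}{1011091} = \frac{416321641218}{515} + \frac{1529887}{1011091} = \frac{420939065328640643}{520711865}$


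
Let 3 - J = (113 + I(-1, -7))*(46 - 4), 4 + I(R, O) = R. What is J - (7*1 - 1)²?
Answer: -4569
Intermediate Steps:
I(R, O) = -4 + R
J = -4533 (J = 3 - (113 + (-4 - 1))*(46 - 4) = 3 - (113 - 5)*42 = 3 - 108*42 = 3 - 1*4536 = 3 - 4536 = -4533)
J - (7*1 - 1)² = -4533 - (7*1 - 1)² = -4533 - (7 - 1)² = -4533 - 1*6² = -4533 - 1*36 = -4533 - 36 = -4569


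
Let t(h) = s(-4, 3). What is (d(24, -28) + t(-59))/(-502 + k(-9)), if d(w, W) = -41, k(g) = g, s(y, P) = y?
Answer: 45/511 ≈ 0.088063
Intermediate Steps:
t(h) = -4
(d(24, -28) + t(-59))/(-502 + k(-9)) = (-41 - 4)/(-502 - 9) = -45/(-511) = -45*(-1/511) = 45/511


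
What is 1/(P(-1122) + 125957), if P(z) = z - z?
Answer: 1/125957 ≈ 7.9392e-6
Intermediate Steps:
P(z) = 0
1/(P(-1122) + 125957) = 1/(0 + 125957) = 1/125957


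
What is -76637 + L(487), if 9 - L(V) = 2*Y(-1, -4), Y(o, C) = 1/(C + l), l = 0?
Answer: -153255/2 ≈ -76628.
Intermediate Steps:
Y(o, C) = 1/C (Y(o, C) = 1/(C + 0) = 1/C)
L(V) = 19/2 (L(V) = 9 - 2/(-4) = 9 - 2*(-1)/4 = 9 - 1*(-½) = 9 + ½ = 19/2)
-76637 + L(487) = -76637 + 19/2 = -153255/2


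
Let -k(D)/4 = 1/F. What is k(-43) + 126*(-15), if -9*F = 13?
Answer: -24534/13 ≈ -1887.2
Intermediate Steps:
F = -13/9 (F = -⅑*13 = -13/9 ≈ -1.4444)
k(D) = 36/13 (k(D) = -4/(-13/9) = -4*(-9/13) = 36/13)
k(-43) + 126*(-15) = 36/13 + 126*(-15) = 36/13 - 1890 = -24534/13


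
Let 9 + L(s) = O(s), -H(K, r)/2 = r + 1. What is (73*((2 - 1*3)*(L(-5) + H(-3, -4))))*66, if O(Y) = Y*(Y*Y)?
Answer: 616704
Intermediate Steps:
H(K, r) = -2 - 2*r (H(K, r) = -2*(r + 1) = -2*(1 + r) = -2 - 2*r)
O(Y) = Y³ (O(Y) = Y*Y² = Y³)
L(s) = -9 + s³
(73*((2 - 1*3)*(L(-5) + H(-3, -4))))*66 = (73*((2 - 1*3)*((-9 + (-5)³) + (-2 - 2*(-4)))))*66 = (73*((2 - 3)*((-9 - 125) + (-2 + 8))))*66 = (73*(-(-134 + 6)))*66 = (73*(-1*(-128)))*66 = (73*128)*66 = 9344*66 = 616704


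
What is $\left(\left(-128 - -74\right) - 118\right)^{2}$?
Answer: $29584$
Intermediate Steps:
$\left(\left(-128 - -74\right) - 118\right)^{2} = \left(\left(-128 + 74\right) - 118\right)^{2} = \left(-54 - 118\right)^{2} = \left(-172\right)^{2} = 29584$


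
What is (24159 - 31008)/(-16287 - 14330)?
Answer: 6849/30617 ≈ 0.22370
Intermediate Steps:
(24159 - 31008)/(-16287 - 14330) = -6849/(-30617) = -6849*(-1/30617) = 6849/30617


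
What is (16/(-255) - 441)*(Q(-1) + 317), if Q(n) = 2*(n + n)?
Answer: -35203423/255 ≈ -1.3805e+5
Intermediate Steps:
Q(n) = 4*n (Q(n) = 2*(2*n) = 4*n)
(16/(-255) - 441)*(Q(-1) + 317) = (16/(-255) - 441)*(4*(-1) + 317) = (16*(-1/255) - 441)*(-4 + 317) = (-16/255 - 441)*313 = -112471/255*313 = -35203423/255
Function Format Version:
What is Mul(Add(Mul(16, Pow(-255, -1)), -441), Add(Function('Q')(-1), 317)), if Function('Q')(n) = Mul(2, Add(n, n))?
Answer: Rational(-35203423, 255) ≈ -1.3805e+5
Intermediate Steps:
Function('Q')(n) = Mul(4, n) (Function('Q')(n) = Mul(2, Mul(2, n)) = Mul(4, n))
Mul(Add(Mul(16, Pow(-255, -1)), -441), Add(Function('Q')(-1), 317)) = Mul(Add(Mul(16, Pow(-255, -1)), -441), Add(Mul(4, -1), 317)) = Mul(Add(Mul(16, Rational(-1, 255)), -441), Add(-4, 317)) = Mul(Add(Rational(-16, 255), -441), 313) = Mul(Rational(-112471, 255), 313) = Rational(-35203423, 255)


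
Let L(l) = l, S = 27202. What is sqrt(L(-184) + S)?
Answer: 3*sqrt(3002) ≈ 164.37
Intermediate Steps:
sqrt(L(-184) + S) = sqrt(-184 + 27202) = sqrt(27018) = 3*sqrt(3002)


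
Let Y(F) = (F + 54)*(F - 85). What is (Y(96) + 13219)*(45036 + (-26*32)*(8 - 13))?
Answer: 731495324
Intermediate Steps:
Y(F) = (-85 + F)*(54 + F) (Y(F) = (54 + F)*(-85 + F) = (-85 + F)*(54 + F))
(Y(96) + 13219)*(45036 + (-26*32)*(8 - 13)) = ((-4590 + 96² - 31*96) + 13219)*(45036 + (-26*32)*(8 - 13)) = ((-4590 + 9216 - 2976) + 13219)*(45036 - 832*(-5)) = (1650 + 13219)*(45036 + 4160) = 14869*49196 = 731495324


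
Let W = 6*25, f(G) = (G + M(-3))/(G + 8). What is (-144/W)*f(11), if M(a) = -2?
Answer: -216/475 ≈ -0.45474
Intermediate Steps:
f(G) = (-2 + G)/(8 + G) (f(G) = (G - 2)/(G + 8) = (-2 + G)/(8 + G))
W = 150
(-144/W)*f(11) = (-144/150)*((-2 + 11)/(8 + 11)) = (-144*1/150)*(9/19) = -24*9/475 = -24/25*9/19 = -216/475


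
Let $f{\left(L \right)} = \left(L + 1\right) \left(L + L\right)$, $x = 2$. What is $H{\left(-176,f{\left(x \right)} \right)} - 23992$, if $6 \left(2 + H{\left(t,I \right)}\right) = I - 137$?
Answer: $- \frac{144089}{6} \approx -24015.0$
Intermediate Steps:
$f{\left(L \right)} = 2 L \left(1 + L\right)$ ($f{\left(L \right)} = \left(1 + L\right) 2 L = 2 L \left(1 + L\right)$)
$H{\left(t,I \right)} = - \frac{149}{6} + \frac{I}{6}$ ($H{\left(t,I \right)} = -2 + \frac{I - 137}{6} = -2 + \frac{-137 + I}{6} = -2 + \left(- \frac{137}{6} + \frac{I}{6}\right) = - \frac{149}{6} + \frac{I}{6}$)
$H{\left(-176,f{\left(x \right)} \right)} - 23992 = \left(- \frac{149}{6} + \frac{2 \cdot 2 \left(1 + 2\right)}{6}\right) - 23992 = \left(- \frac{149}{6} + \frac{2 \cdot 2 \cdot 3}{6}\right) - 23992 = \left(- \frac{149}{6} + \frac{1}{6} \cdot 12\right) - 23992 = \left(- \frac{149}{6} + 2\right) - 23992 = - \frac{137}{6} - 23992 = - \frac{144089}{6}$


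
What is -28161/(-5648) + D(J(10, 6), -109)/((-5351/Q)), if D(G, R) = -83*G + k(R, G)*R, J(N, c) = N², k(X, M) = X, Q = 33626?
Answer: -679951569977/30222448 ≈ -22498.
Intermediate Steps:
D(G, R) = R² - 83*G (D(G, R) = -83*G + R*R = -83*G + R² = R² - 83*G)
-28161/(-5648) + D(J(10, 6), -109)/((-5351/Q)) = -28161/(-5648) + ((-109)² - 83*10²)/((-5351/33626)) = -28161*(-1/5648) + (11881 - 83*100)/((-5351*1/33626)) = 28161/5648 + (11881 - 8300)/(-5351/33626) = 28161/5648 + 3581*(-33626/5351) = 28161/5648 - 120414706/5351 = -679951569977/30222448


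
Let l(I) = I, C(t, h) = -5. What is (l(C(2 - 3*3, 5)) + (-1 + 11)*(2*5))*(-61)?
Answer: -5795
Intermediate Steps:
(l(C(2 - 3*3, 5)) + (-1 + 11)*(2*5))*(-61) = (-5 + (-1 + 11)*(2*5))*(-61) = (-5 + 10*10)*(-61) = (-5 + 100)*(-61) = 95*(-61) = -5795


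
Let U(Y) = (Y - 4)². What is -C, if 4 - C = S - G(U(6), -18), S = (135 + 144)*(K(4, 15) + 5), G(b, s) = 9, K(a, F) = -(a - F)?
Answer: 4451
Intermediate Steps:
U(Y) = (-4 + Y)²
K(a, F) = F - a
S = 4464 (S = (135 + 144)*((15 - 1*4) + 5) = 279*((15 - 4) + 5) = 279*(11 + 5) = 279*16 = 4464)
C = -4451 (C = 4 - (4464 - 1*9) = 4 - (4464 - 9) = 4 - 1*4455 = 4 - 4455 = -4451)
-C = -1*(-4451) = 4451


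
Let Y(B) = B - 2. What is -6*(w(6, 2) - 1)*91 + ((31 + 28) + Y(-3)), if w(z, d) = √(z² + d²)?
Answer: 600 - 1092*√10 ≈ -2853.2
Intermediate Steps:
Y(B) = -2 + B
w(z, d) = √(d² + z²)
-6*(w(6, 2) - 1)*91 + ((31 + 28) + Y(-3)) = -6*(√(2² + 6²) - 1)*91 + ((31 + 28) + (-2 - 3)) = -6*(√(4 + 36) - 1)*91 + (59 - 5) = -6*(√40 - 1)*91 + 54 = -6*(2*√10 - 1)*91 + 54 = -6*(-1 + 2*√10)*91 + 54 = (6 - 12*√10)*91 + 54 = (546 - 1092*√10) + 54 = 600 - 1092*√10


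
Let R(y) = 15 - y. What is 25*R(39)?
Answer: -600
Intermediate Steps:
25*R(39) = 25*(15 - 1*39) = 25*(15 - 39) = 25*(-24) = -600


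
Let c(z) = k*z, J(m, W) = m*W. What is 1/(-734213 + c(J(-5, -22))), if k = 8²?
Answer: -1/727173 ≈ -1.3752e-6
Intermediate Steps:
J(m, W) = W*m
k = 64
c(z) = 64*z
1/(-734213 + c(J(-5, -22))) = 1/(-734213 + 64*(-22*(-5))) = 1/(-734213 + 64*110) = 1/(-734213 + 7040) = 1/(-727173) = -1/727173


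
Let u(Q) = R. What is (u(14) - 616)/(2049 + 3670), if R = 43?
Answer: -573/5719 ≈ -0.10019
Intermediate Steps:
u(Q) = 43
(u(14) - 616)/(2049 + 3670) = (43 - 616)/(2049 + 3670) = -573/5719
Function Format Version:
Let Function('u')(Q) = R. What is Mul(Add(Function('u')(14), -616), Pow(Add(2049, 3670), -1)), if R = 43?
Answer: Rational(-573, 5719) ≈ -0.10019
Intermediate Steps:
Function('u')(Q) = 43
Mul(Add(Function('u')(14), -616), Pow(Add(2049, 3670), -1)) = Mul(Add(43, -616), Pow(Add(2049, 3670), -1)) = Mul(-573, Pow(5719, -1)) = Mul(-573, Rational(1, 5719)) = Rational(-573, 5719)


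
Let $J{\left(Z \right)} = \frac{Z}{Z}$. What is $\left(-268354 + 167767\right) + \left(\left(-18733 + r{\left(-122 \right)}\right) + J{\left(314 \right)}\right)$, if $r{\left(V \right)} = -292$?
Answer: $-119611$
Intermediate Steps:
$J{\left(Z \right)} = 1$
$\left(-268354 + 167767\right) + \left(\left(-18733 + r{\left(-122 \right)}\right) + J{\left(314 \right)}\right) = \left(-268354 + 167767\right) + \left(\left(-18733 - 292\right) + 1\right) = -100587 + \left(-19025 + 1\right) = -100587 - 19024 = -119611$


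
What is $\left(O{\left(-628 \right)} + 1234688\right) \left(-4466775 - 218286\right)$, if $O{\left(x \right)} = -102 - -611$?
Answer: $-5786973292017$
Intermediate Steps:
$O{\left(x \right)} = 509$ ($O{\left(x \right)} = -102 + 611 = 509$)
$\left(O{\left(-628 \right)} + 1234688\right) \left(-4466775 - 218286\right) = \left(509 + 1234688\right) \left(-4466775 - 218286\right) = 1235197 \left(-4685061\right) = -5786973292017$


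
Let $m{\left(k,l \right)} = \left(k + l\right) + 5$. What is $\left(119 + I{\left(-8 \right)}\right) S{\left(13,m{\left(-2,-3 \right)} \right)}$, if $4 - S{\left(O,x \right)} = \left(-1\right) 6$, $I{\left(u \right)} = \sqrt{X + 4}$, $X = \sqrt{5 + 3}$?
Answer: $1190 + 10 \sqrt{4 + 2 \sqrt{2}} \approx 1216.1$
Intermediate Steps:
$X = 2 \sqrt{2}$ ($X = \sqrt{8} = 2 \sqrt{2} \approx 2.8284$)
$I{\left(u \right)} = \sqrt{4 + 2 \sqrt{2}}$ ($I{\left(u \right)} = \sqrt{2 \sqrt{2} + 4} = \sqrt{4 + 2 \sqrt{2}}$)
$m{\left(k,l \right)} = 5 + k + l$
$S{\left(O,x \right)} = 10$ ($S{\left(O,x \right)} = 4 - \left(-1\right) 6 = 4 - -6 = 4 + 6 = 10$)
$\left(119 + I{\left(-8 \right)}\right) S{\left(13,m{\left(-2,-3 \right)} \right)} = \left(119 + \sqrt{4 + 2 \sqrt{2}}\right) 10 = 1190 + 10 \sqrt{4 + 2 \sqrt{2}}$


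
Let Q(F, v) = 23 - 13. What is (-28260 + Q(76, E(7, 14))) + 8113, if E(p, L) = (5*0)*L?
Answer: -20137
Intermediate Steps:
E(p, L) = 0 (E(p, L) = 0*L = 0)
Q(F, v) = 10
(-28260 + Q(76, E(7, 14))) + 8113 = (-28260 + 10) + 8113 = -28250 + 8113 = -20137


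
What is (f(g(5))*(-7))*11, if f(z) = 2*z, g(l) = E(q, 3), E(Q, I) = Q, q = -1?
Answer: 154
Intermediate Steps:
g(l) = -1
(f(g(5))*(-7))*11 = ((2*(-1))*(-7))*11 = -2*(-7)*11 = 14*11 = 154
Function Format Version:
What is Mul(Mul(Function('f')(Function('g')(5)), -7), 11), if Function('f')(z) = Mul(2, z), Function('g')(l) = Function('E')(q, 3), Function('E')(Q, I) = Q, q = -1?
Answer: 154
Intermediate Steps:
Function('g')(l) = -1
Mul(Mul(Function('f')(Function('g')(5)), -7), 11) = Mul(Mul(Mul(2, -1), -7), 11) = Mul(Mul(-2, -7), 11) = Mul(14, 11) = 154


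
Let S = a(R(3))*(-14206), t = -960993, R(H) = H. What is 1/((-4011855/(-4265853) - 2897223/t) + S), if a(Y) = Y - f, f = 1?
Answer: -455494985781/12939721925787746 ≈ -3.5201e-5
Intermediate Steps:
a(Y) = -1 + Y (a(Y) = Y - 1*1 = Y - 1 = -1 + Y)
S = -28412 (S = (-1 + 3)*(-14206) = 2*(-14206) = -28412)
1/((-4011855/(-4265853) - 2897223/t) + S) = 1/((-4011855/(-4265853) - 2897223/(-960993)) - 28412) = 1/((-4011855*(-1/4265853) - 2897223*(-1/960993)) - 28412) = 1/((1337285/1421951 + 965741/320331) - 28412) = 1/(1801610222026/455494985781 - 28412) = 1/(-12939721925787746/455494985781) = -455494985781/12939721925787746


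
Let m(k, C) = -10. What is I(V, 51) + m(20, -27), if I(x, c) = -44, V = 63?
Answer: -54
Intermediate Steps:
I(V, 51) + m(20, -27) = -44 - 10 = -54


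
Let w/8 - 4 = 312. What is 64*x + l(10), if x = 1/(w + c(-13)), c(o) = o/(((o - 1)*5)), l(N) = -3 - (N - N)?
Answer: -526439/176973 ≈ -2.9747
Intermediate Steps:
l(N) = -3 (l(N) = -3 - 1*0 = -3 + 0 = -3)
w = 2528 (w = 32 + 8*312 = 32 + 2496 = 2528)
c(o) = o/(-5 + 5*o) (c(o) = o/(((-1 + o)*5)) = o/(-5 + 5*o))
x = 70/176973 (x = 1/(2528 + (1/5)*(-13)/(-1 - 13)) = 1/(2528 + (1/5)*(-13)/(-14)) = 1/(2528 + (1/5)*(-13)*(-1/14)) = 1/(2528 + 13/70) = 1/(176973/70) = 70/176973 ≈ 0.00039554)
64*x + l(10) = 64*(70/176973) - 3 = 4480/176973 - 3 = -526439/176973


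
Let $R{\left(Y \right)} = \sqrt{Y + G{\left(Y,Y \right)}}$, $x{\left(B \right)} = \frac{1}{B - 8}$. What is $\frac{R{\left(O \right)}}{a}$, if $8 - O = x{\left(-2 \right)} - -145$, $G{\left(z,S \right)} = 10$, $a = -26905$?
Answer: $- \frac{3 i \sqrt{1410}}{269050} \approx - 0.0004187 i$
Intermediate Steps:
$x{\left(B \right)} = \frac{1}{-8 + B}$
$O = - \frac{1369}{10}$ ($O = 8 - \left(\frac{1}{-8 - 2} - -145\right) = 8 - \left(\frac{1}{-10} + 145\right) = 8 - \left(- \frac{1}{10} + 145\right) = 8 - \frac{1449}{10} = - \frac{1369}{10} \approx -136.9$)
$R{\left(Y \right)} = \sqrt{10 + Y}$ ($R{\left(Y \right)} = \sqrt{Y + 10} = \sqrt{10 + Y}$)
$\frac{R{\left(O \right)}}{a} = \frac{\sqrt{10 - \frac{1369}{10}}}{-26905} = \sqrt{- \frac{1269}{10}} \left(- \frac{1}{26905}\right) = \frac{3 i \sqrt{1410}}{10} \left(- \frac{1}{26905}\right) = - \frac{3 i \sqrt{1410}}{269050}$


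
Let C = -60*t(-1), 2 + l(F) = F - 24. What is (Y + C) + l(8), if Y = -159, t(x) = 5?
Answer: -477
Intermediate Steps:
l(F) = -26 + F (l(F) = -2 + (F - 24) = -2 + (-24 + F) = -26 + F)
C = -300 (C = -60*5 = -300)
(Y + C) + l(8) = (-159 - 300) + (-26 + 8) = -459 - 18 = -477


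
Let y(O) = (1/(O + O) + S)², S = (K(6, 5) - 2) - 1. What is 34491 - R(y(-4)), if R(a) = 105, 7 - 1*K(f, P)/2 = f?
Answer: 34386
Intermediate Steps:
K(f, P) = 14 - 2*f
S = -1 (S = ((14 - 2*6) - 2) - 1 = ((14 - 12) - 2) - 1 = (2 - 2) - 1 = 0 - 1 = -1)
y(O) = (-1 + 1/(2*O))² (y(O) = (1/(O + O) - 1)² = (1/(2*O) - 1)² = (-1 + 1/(2*O))²)
34491 - R(y(-4)) = 34491 - 1*105 = 34491 - 105 = 34386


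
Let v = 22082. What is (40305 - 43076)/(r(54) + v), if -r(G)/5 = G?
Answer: -2771/21812 ≈ -0.12704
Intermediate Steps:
r(G) = -5*G
(40305 - 43076)/(r(54) + v) = (40305 - 43076)/(-5*54 + 22082) = -2771/(-270 + 22082) = -2771/21812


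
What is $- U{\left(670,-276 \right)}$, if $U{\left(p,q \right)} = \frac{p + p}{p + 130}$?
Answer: $- \frac{67}{40} \approx -1.675$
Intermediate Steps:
$U{\left(p,q \right)} = \frac{2 p}{130 + p}$
$- U{\left(670,-276 \right)} = - \frac{2 \cdot 670}{130 + 670} = - \frac{2 \cdot 670}{800} = \left(-1\right) \frac{67}{40} = - \frac{67}{40}$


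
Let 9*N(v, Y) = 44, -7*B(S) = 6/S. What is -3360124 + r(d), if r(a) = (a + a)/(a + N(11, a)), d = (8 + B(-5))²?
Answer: -30167176541/8978 ≈ -3.3601e+6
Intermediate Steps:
B(S) = -6/(7*S)
N(v, Y) = 44/9 (N(v, Y) = (⅑)*44 = 44/9)
d = 81796/1225 (d = (8 - 6/7/(-5))² = (8 - 6/7*(-⅕))² = (8 + 6/35)² = (286/35)² = 81796/1225 ≈ 66.772)
r(a) = 2*a/(44/9 + a) (r(a) = (a + a)/(a + 44/9) = (2*a)/(44/9 + a) = 2*a/(44/9 + a))
-3360124 + r(d) = -3360124 + 18*(81796/1225)/(44 + 9*(81796/1225)) = -3360124 + 18*(81796/1225)/(44 + 736164/1225) = -3360124 + 18*(81796/1225)/(790064/1225) = -3360124 + 18*(81796/1225)*(1225/790064) = -3360124 + 16731/8978 = -30167176541/8978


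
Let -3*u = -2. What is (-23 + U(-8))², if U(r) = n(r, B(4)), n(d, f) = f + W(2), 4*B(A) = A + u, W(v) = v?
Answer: 14161/36 ≈ 393.36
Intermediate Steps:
u = ⅔ (u = -⅓*(-2) = ⅔ ≈ 0.66667)
B(A) = ⅙ + A/4 (B(A) = (A + ⅔)/4 = (⅔ + A)/4 = ⅙ + A/4)
n(d, f) = 2 + f (n(d, f) = f + 2 = 2 + f)
U(r) = 19/6 (U(r) = 2 + (⅙ + (¼)*4) = 2 + (⅙ + 1) = 2 + 7/6 = 19/6)
(-23 + U(-8))² = (-23 + 19/6)² = (-119/6)² = 14161/36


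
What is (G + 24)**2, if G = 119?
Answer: 20449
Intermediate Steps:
(G + 24)**2 = (119 + 24)**2 = 143**2 = 20449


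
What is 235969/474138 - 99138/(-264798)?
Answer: 6082734017/6975044118 ≈ 0.87207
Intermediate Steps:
235969/474138 - 99138/(-264798) = 235969*(1/474138) - 99138*(-1/264798) = 235969/474138 + 16523/44133 = 6082734017/6975044118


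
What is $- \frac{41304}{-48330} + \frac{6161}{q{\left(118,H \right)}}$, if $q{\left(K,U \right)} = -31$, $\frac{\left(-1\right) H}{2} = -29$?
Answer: $- \frac{49413451}{249705} \approx -197.89$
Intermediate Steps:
$H = 58$ ($H = \left(-2\right) \left(-29\right) = 58$)
$- \frac{41304}{-48330} + \frac{6161}{q{\left(118,H \right)}} = - \frac{41304}{-48330} + \frac{6161}{-31} = \left(-41304\right) \left(- \frac{1}{48330}\right) + 6161 \left(- \frac{1}{31}\right) = \frac{6884}{8055} - \frac{6161}{31} = - \frac{49413451}{249705}$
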